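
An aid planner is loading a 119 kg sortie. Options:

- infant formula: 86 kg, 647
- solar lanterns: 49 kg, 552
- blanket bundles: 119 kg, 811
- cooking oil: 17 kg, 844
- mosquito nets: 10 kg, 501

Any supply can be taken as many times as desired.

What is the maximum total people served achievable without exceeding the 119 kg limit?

5908

By people served per kg: mosquito nets 50.10, cooking oil 49.65, solar lanterns 11.27 lead.
The ratio heuristic lands on 11×mosquito nets (5511) but leaves 9 kg idle.
Dropping 11×mosquito nets frees 110 kg; slotting in 7×cooking oil (119 kg) lifts the total to 5908 at 119 kg.
Every other selection either busts 119 kg or fails to beat 5908.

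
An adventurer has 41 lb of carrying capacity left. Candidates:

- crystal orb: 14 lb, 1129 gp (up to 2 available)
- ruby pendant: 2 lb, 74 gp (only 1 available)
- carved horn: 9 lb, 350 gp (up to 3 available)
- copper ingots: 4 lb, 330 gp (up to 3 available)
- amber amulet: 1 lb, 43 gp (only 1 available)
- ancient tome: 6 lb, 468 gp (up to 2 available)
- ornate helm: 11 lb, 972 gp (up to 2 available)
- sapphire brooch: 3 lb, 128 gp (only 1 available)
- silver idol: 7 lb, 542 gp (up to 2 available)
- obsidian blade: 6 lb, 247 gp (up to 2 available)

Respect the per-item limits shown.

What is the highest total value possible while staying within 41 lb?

A density-first pass picks 3×copper ingots + amber amulet + ancient tome + 2×ornate helm — 3445 at 41 lb.
Dropping amber amulet and ancient tome frees 7 lb; slotting in silver idol (7 lb) lifts the total to 3476 at 41 lb.

3476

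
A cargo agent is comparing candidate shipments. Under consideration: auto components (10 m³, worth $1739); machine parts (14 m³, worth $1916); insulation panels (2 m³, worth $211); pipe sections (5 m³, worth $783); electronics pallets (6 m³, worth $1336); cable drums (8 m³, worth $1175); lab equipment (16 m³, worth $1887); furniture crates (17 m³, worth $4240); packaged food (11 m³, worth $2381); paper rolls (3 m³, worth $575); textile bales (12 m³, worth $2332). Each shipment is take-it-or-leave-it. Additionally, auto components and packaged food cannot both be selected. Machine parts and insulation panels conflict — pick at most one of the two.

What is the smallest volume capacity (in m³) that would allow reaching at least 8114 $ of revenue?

36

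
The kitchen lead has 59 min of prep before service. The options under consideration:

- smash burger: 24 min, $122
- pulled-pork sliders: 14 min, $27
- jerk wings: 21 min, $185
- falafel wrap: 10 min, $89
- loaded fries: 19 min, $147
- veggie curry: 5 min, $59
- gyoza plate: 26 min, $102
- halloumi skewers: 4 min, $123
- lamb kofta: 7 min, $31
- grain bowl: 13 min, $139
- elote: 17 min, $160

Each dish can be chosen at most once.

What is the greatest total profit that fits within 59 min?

Ranking by ratio (profit/min): halloumi skewers 30.75, veggie curry 11.80, grain bowl 10.69.
Greedy by ratio would take falafel wrap + veggie curry + halloumi skewers + lamb kofta + grain bowl + elote: 56 min used, total 601.
Dropping falafel wrap and lamb kofta frees 17 min; slotting in loaded fries (19 min) lifts the total to 628 at 58 min.

628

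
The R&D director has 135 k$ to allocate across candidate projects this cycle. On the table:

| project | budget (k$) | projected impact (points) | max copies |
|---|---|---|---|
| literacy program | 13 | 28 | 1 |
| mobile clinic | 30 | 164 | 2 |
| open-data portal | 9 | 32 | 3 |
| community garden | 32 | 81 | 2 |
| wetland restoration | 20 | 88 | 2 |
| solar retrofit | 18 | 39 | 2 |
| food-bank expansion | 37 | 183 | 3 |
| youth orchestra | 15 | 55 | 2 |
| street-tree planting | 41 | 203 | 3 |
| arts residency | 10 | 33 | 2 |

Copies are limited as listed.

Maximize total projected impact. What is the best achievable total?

694

Filling by ratio: 2×mobile clinic + open-data portal + wetland restoration + street-tree planting for 651, with 5 k$ left unused.
The 70 k$ tied up in open-data portal and wetland restoration and street-tree planting is better spent on 2×food-bank expansion — total rises to 694 (134 k$).
That's the maximum — no swap from here does better than 694.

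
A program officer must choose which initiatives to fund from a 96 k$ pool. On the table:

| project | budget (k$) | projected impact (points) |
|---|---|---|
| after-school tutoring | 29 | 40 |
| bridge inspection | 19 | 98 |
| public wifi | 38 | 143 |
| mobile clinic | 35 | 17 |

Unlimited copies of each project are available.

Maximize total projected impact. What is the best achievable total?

490

The ratio ordering already packs tightly: 5×bridge inspection, 95 k$, 490.
That's the maximum — no swap from here does better than 490.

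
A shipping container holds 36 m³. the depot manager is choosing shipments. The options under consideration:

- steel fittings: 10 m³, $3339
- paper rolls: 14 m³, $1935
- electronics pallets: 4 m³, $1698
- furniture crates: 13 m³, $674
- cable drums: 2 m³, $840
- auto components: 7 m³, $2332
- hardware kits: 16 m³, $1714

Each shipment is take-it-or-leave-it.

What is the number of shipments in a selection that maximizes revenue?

The maximum revenue within 36 m³ is 9304.
steel fittings + paper rolls + electronics pallets + auto components hits 9304 at 35 m³.
Any selection reaching 9304 contains exactly 4 shipments.

4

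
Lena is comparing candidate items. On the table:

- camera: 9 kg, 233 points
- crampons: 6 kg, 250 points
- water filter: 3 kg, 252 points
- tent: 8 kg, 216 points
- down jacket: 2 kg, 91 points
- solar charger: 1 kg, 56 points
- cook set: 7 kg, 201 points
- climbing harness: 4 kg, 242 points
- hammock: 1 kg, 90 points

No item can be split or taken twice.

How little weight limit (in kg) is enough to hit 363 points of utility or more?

5

Need the lightest bundle worth ≥ 363.
water filter + solar charger + hammock: 398 utility at 5 kg.
Below 5 kg the best achievable stays under 363.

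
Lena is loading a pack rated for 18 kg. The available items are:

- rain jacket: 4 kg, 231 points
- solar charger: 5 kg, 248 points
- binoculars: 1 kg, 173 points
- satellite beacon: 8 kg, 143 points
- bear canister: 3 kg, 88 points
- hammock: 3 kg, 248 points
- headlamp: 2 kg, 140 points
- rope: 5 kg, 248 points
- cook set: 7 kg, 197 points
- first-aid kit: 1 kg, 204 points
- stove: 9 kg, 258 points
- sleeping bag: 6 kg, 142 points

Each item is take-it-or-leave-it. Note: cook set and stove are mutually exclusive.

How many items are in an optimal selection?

6

Best achievable utility is 1261.
solar charger + binoculars + hammock + headlamp + rope + first-aid kit hits 1261 at 17 kg.
Every optimal selection uses 6 items.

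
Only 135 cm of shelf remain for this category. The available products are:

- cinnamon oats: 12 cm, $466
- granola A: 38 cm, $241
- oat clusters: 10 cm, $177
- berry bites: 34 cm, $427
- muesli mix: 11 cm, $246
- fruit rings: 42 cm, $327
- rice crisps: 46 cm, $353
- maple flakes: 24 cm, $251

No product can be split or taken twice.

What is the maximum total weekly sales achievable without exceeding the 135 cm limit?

1894

Best packing: cinnamon oats + oat clusters + berry bites + muesli mix + fruit rings + maple flakes — 133 cm, 1894 total.
Nothing else within 135 cm beats 1894.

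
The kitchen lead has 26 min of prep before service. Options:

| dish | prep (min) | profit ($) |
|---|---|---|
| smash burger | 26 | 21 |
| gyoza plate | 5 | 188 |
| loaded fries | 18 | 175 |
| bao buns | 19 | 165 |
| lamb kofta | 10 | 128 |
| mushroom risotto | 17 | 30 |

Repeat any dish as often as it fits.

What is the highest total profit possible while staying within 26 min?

940

Ranking by ratio (profit/min): gyoza plate 37.60, lamb kofta 12.80, loaded fries 9.72, bao buns 8.68.
Taking 5×gyoza plate: 25 min used, 940 in profit.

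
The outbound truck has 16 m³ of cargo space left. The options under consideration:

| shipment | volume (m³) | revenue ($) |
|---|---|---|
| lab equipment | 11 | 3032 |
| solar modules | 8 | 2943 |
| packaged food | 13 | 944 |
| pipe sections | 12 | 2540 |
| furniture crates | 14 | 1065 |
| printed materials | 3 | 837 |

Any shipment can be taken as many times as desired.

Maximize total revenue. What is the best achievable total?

2×solar modules uses 16 of the 16 m³ and totals 5886.

5886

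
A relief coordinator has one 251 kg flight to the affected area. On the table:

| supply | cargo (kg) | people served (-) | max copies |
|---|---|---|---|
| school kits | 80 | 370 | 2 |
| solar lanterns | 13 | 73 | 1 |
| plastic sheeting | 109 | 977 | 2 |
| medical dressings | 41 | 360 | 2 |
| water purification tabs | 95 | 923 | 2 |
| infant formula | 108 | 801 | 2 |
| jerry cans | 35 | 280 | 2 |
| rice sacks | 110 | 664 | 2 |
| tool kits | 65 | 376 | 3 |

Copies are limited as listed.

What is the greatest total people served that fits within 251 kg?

2279

Density check — water purification tabs 9.72, plastic sheeting 8.96, medical dressings 8.78, jerry cans 8.00 are the best per kg.
Taking solar lanterns + medical dressings + 2×water purification tabs: 244 kg used, 2279 in people served.
No other feasible combination exceeds 2279.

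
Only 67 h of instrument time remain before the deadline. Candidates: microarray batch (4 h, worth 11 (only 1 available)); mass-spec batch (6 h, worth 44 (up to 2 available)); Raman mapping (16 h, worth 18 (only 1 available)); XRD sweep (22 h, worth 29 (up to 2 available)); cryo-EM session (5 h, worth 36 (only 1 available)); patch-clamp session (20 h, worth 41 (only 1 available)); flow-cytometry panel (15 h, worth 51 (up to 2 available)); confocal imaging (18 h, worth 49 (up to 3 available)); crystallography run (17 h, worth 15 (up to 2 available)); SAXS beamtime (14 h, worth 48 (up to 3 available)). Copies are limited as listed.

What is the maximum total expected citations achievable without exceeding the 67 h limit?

285

The ratio heuristic lands on microarray batch + 2×mass-spec batch + cryo-EM session + 3×SAXS beamtime (279) but leaves 4 h idle.
Dropping 2×SAXS beamtime frees 28 h; slotting in 2×flow-cytometry panel (30 h) lifts the total to 285 at 65 h.
That's the maximum — no swap from here does better than 285.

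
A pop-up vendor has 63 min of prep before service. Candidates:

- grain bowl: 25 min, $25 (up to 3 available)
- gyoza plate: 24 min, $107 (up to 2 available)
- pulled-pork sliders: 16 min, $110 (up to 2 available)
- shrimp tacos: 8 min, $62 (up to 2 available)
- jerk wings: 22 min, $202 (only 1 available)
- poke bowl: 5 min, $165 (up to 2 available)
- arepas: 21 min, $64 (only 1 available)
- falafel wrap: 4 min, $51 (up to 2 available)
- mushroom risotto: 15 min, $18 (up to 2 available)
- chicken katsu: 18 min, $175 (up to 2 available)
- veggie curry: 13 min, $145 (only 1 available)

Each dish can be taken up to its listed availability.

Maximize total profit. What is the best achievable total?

876

Taking the top-ratio dishes first gives shrimp tacos + 2×poke bowl + 2×falafel wrap + chicken katsu + veggie curry for 814 (57 min).
Dropping shrimp tacos and falafel wrap frees 12 min; slotting in chicken katsu (18 min) lifts the total to 876 at 63 min.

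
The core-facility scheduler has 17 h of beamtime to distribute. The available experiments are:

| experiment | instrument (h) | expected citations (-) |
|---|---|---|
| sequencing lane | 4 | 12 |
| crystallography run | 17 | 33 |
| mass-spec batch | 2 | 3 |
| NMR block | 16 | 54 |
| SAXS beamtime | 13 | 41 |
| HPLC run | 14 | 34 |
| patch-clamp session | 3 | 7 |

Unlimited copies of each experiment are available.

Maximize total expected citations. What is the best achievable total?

Density check — NMR block 3.38, SAXS beamtime 3.15, sequencing lane 3.00 are the best per h.
Taking NMR block: 16 h used, 54 in expected citations.
Every other selection either busts 17 h or fails to beat 54.

54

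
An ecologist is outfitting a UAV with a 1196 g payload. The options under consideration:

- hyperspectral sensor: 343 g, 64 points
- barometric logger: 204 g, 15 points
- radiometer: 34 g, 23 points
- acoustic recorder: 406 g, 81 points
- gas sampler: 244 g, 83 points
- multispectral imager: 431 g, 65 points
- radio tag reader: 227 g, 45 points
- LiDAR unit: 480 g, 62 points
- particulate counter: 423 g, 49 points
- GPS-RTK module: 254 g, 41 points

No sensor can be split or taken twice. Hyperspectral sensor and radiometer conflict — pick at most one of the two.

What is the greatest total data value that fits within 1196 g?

273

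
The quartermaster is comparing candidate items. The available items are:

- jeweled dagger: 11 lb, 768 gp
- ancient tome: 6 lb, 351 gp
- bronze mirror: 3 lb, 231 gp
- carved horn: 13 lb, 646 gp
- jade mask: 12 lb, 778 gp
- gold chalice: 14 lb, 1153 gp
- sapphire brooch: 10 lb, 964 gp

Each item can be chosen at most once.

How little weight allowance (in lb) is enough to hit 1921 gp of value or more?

Look for the lowest-weight combination reaching 1921.
jeweled dagger + bronze mirror + sapphire brooch reaches 1963 using 24 lb.
Any bundle with less than 24 lb falls short of 1921.

24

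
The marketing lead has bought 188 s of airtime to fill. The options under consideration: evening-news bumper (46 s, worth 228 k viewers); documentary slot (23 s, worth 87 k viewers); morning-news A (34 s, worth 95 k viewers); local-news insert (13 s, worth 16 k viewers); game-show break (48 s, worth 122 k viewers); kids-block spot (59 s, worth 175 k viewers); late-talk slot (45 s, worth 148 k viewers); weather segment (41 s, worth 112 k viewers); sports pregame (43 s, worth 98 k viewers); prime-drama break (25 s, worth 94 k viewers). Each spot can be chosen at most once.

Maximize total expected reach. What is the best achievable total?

679

Density check — evening-news bumper 4.96, documentary slot 3.78, prime-drama break 3.76, late-talk slot 3.29 are the best per s.
The ratio heuristic lands on evening-news bumper + documentary slot + morning-news A + local-news insert + late-talk slot + prime-drama break (668) but leaves 2 s idle.
The 58 s tied up in local-news insert and late-talk slot is better spent on kids-block spot — total rises to 679 (187 s).
That's the maximum — no swap from here does better than 679.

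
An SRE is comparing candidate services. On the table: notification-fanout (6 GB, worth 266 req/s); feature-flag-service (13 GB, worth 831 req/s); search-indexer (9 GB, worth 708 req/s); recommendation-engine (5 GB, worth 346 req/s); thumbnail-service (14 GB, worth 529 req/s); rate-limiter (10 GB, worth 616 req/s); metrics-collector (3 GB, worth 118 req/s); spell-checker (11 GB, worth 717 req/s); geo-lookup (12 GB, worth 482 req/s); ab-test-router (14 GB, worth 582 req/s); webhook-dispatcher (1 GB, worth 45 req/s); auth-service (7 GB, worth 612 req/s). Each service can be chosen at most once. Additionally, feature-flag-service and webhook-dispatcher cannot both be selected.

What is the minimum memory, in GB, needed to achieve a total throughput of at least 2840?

Look for the lowest-memory combination reaching 2840.
Taking feature-flag-service + search-indexer + spell-checker + auth-service gives 2868 (≥ 2840) for 40 GB.
No combination under 40 GB hits 2840.

40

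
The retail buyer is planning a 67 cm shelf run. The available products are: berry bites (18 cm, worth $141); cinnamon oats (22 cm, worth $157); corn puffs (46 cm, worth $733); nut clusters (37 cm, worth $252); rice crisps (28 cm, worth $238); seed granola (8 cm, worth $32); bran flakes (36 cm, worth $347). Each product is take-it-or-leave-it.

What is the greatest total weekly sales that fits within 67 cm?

Berry bites + corn puffs uses 64 of the 67 cm and totals 874.

874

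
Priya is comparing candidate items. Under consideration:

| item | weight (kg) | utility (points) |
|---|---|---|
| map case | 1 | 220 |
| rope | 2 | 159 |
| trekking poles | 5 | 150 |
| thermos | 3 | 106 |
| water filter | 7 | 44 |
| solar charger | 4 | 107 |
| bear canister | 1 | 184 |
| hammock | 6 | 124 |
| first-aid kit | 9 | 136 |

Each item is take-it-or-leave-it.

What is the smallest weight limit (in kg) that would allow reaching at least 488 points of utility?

4

Look for the lowest-weight combination reaching 488.
Taking map case + rope + bear canister gives 563 (≥ 488) for 4 kg.
No combination under 4 kg hits 488.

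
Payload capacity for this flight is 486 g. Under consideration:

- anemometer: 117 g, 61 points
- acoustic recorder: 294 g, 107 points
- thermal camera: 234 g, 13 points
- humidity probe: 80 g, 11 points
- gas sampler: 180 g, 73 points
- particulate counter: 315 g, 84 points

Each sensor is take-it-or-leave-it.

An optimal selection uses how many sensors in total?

2

The maximum data value within 486 g is 180.
acoustic recorder + gas sampler hits 180 at 474 g.
Any selection reaching 180 contains exactly 2 sensors.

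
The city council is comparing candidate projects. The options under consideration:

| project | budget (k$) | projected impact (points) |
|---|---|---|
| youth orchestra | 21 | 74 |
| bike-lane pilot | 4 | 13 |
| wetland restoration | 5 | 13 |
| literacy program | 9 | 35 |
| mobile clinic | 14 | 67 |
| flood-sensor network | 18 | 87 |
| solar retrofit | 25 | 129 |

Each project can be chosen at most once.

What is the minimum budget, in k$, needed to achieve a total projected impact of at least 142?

29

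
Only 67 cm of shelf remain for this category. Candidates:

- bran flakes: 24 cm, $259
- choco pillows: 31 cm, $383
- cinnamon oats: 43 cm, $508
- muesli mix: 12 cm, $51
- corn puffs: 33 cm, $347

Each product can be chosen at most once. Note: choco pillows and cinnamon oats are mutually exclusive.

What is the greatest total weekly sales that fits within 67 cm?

767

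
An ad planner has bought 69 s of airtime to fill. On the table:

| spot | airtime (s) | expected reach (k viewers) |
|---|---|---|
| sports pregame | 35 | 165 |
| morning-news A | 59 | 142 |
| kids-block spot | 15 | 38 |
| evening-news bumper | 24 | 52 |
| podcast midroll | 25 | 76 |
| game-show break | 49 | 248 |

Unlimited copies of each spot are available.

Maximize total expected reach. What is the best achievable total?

286

Taking kids-block spot + game-show break: 64 s used, 286 in expected reach.
That's the maximum — no swap from here does better than 286.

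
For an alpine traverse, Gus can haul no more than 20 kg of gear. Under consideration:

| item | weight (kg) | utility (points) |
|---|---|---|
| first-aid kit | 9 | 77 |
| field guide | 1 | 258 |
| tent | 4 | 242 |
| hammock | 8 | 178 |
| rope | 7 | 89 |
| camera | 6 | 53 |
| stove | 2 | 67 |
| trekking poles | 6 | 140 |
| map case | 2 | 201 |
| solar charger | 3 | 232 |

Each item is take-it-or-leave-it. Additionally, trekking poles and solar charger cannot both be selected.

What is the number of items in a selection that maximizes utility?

6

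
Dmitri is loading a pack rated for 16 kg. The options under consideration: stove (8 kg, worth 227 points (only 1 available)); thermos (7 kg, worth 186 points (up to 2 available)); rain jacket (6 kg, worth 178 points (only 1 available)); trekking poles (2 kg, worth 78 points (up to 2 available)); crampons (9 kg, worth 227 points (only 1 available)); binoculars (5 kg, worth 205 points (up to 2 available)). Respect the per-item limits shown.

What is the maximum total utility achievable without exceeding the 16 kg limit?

By utility per kg: binoculars 41.00, trekking poles 39.00, rain jacket 29.67, stove 28.38 lead.
Taking the top-ratio items first gives 2×trekking poles + 2×binoculars for 566 (14 kg).
Dropping 2×trekking poles frees 4 kg; slotting in rain jacket (6 kg) lifts the total to 588 at 16 kg.
Nothing else within 16 kg beats 588.

588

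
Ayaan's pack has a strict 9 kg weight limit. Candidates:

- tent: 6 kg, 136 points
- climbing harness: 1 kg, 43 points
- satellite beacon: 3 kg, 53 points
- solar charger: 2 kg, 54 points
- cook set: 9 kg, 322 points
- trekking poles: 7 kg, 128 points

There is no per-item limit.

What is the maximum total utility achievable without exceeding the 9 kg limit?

387

Best packing: 9×climbing harness — 9 kg, 387 total.
Every other selection either busts 9 kg or fails to beat 387.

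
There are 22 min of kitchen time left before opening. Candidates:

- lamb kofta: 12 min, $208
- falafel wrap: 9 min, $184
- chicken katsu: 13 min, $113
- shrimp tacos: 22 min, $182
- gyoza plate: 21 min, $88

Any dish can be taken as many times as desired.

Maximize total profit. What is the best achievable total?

Ranking by ratio (profit/min): falafel wrap 20.44, lamb kofta 17.33, chicken katsu 8.69.
Taking the top-ratio dishes first gives 2×falafel wrap for 368 (18 min).
Replace falafel wrap with lamb kofta: the trade gains 24 net, giving 392 at 21 min.
Every other selection either busts 22 min or fails to beat 392.

392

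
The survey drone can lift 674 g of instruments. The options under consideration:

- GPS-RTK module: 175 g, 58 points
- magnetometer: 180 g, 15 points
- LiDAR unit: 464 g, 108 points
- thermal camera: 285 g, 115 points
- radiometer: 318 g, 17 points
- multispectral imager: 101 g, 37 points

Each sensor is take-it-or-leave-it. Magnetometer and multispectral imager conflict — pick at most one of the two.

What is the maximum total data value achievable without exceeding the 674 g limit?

210

Taking GPS-RTK module + thermal camera + multispectral imager: 561 g used, 210 in data value.
Next best is GPS-RTK module + magnetometer + thermal camera at 188 (640 g) — short by 22.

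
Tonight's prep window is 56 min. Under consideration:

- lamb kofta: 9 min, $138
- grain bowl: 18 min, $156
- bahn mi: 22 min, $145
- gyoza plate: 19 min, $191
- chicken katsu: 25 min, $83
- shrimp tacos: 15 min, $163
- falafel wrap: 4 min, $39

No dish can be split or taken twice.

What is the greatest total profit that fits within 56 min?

The ratio heuristic lands on lamb kofta + gyoza plate + shrimp tacos + falafel wrap (531) but leaves 9 min idle.
The 9 min tied up in lamb kofta is better spent on grain bowl — total rises to 549 (56 min).

549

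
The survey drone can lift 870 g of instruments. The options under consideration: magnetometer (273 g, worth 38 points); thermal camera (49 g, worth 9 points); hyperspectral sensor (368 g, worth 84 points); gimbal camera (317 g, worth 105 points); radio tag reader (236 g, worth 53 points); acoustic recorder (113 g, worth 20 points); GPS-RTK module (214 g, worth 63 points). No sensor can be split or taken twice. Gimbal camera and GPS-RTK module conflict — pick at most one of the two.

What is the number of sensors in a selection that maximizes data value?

The maximum data value within 870 g is 218.
For example thermal camera + hyperspectral sensor + gimbal camera + acoustic recorder achieves it, using 847 g.
Any selection reaching 218 contains exactly 4 sensors.

4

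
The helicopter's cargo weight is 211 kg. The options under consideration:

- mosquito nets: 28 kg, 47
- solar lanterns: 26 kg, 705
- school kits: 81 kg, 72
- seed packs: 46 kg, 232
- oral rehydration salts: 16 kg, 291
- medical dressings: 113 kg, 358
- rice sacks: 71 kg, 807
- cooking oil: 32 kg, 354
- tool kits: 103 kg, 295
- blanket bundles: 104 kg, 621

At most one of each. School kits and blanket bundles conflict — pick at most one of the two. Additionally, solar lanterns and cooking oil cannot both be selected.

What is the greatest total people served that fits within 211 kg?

2133

Taking solar lanterns + rice sacks + blanket bundles: 201 kg used, 2133 in people served.
Every other selection either busts 211 kg or breaks a pairing rule or fails to beat 2133.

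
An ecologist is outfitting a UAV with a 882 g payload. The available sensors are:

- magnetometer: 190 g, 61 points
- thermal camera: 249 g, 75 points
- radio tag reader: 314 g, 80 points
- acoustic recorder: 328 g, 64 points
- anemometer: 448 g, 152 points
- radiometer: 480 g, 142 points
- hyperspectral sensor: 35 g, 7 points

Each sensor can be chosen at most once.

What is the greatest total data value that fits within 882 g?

239

The ratio heuristic lands on magnetometer + anemometer + hyperspectral sensor (220) but leaves 209 g idle.
The 190 g tied up in magnetometer is better spent on radio tag reader — total rises to 239 (797 g).
No other feasible combination exceeds 239.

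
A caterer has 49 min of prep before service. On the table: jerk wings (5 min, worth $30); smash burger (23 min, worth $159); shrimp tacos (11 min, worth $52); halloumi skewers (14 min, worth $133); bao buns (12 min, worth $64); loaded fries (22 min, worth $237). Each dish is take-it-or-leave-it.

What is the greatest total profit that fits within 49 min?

434

Greedy by ratio would take jerk wings + halloumi skewers + loaded fries: 41 min used, total 400.
Replace jerk wings with bao buns: the trade gains 34 net, giving 434 at 48 min.
Nothing else within 49 min beats 434.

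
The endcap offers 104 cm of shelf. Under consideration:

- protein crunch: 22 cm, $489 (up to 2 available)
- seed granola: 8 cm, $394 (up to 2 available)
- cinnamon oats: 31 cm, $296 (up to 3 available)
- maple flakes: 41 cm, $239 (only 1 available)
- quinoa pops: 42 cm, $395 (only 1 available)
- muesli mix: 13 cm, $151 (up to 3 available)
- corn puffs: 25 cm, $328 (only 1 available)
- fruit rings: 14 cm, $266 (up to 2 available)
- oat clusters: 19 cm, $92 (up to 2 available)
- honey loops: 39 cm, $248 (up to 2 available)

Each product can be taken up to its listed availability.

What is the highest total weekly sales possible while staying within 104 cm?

The ratio ordering already packs tightly: 2×protein crunch + 2×seed granola + muesli mix + 2×fruit rings, 101 cm, 2449.

2449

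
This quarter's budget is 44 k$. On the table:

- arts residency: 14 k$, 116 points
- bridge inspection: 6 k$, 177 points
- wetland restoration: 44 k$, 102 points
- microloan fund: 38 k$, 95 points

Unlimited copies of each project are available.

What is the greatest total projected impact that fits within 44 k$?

Density check — bridge inspection 29.50, arts residency 8.29, microloan fund 2.50, wetland restoration 2.32 are the best per k$.
Best packing: 7×bridge inspection — 42 k$, 1239 total.

1239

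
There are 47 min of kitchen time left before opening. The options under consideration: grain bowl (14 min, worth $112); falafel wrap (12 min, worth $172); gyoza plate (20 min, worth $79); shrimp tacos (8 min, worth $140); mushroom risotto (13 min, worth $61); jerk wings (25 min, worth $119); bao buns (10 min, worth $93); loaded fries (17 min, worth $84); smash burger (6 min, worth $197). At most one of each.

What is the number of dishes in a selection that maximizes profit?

Best achievable profit is 621.
One optimal bundle: grain bowl + falafel wrap + shrimp tacos + smash burger (40 min).
All optima have 4 dishes.

4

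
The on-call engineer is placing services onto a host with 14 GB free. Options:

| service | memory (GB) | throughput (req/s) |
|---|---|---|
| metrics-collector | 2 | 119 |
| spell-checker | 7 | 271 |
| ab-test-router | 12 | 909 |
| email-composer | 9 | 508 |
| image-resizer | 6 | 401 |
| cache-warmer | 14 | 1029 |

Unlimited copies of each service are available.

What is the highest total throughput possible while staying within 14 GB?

Greedy by ratio would take metrics-collector + ab-test-router: 14 GB used, total 1028.
Dropping metrics-collector and ab-test-router frees 14 GB; slotting in cache-warmer (14 GB) lifts the total to 1029 at 14 GB.

1029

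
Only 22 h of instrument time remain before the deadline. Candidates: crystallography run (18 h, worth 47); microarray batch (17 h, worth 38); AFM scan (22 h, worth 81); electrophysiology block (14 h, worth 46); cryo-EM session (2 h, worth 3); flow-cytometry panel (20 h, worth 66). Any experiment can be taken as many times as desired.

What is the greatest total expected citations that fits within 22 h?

81

Ranking by ratio (expected citations/h): AFM scan 3.68, flow-cytometry panel 3.30, electrophysiology block 3.29, crystallography run 2.61.
The ratio ordering already packs tightly: AFM scan, 22 h, 81.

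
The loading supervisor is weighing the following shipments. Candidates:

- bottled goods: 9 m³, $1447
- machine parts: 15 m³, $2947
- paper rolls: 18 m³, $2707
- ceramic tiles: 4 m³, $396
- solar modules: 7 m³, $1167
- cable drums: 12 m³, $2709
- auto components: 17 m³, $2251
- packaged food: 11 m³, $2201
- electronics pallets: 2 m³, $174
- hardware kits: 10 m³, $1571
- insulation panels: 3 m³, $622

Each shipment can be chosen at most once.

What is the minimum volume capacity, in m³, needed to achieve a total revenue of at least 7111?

37

Look for the lowest-volume combination reaching 7111.
machine parts + cable drums + hardware kits: 7227 revenue at 37 m³.
No combination under 37 m³ hits 7111.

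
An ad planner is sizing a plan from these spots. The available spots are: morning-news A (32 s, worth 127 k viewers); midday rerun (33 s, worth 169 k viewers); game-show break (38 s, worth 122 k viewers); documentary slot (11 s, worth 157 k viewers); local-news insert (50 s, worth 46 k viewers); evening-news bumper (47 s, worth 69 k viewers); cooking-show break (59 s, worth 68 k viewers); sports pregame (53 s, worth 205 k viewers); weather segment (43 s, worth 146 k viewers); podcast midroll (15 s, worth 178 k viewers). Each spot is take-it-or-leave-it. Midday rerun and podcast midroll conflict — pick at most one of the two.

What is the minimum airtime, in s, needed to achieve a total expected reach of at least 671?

122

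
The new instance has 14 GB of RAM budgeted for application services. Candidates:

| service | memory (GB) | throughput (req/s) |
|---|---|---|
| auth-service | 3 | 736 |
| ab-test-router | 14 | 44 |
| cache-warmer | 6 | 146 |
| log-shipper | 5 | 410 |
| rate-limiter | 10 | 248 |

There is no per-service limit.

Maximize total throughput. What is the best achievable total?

2944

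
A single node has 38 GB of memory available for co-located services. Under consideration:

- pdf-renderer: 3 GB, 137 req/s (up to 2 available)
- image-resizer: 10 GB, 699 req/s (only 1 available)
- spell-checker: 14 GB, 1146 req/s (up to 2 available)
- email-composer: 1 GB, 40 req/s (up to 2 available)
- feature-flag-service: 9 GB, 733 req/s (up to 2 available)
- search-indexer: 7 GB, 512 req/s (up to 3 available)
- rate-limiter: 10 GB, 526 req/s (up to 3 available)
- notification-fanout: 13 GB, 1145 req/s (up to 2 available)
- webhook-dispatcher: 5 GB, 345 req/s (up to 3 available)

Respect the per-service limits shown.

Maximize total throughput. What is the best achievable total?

3160

Taking pdf-renderer + feature-flag-service + 2×notification-fanout: 38 GB used, 3160 in throughput.
That's the maximum — no swap from here does better than 3160.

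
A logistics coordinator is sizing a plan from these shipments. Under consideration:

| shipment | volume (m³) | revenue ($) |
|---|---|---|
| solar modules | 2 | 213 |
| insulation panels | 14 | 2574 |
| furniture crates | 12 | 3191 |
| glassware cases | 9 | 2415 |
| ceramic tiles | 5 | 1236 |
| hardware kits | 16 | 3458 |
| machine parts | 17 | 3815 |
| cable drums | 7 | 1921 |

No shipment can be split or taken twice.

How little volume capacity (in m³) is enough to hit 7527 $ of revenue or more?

Look for the lowest-volume combination reaching 7527.
furniture crates + glassware cases + cable drums reaches 7527 using 28 m³.
Below 28 m³ the best achievable stays under 7527.

28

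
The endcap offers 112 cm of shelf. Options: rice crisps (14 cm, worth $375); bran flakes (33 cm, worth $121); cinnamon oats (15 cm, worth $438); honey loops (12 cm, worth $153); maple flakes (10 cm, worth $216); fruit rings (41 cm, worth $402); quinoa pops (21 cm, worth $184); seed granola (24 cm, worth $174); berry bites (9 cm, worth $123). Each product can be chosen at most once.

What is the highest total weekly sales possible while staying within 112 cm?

1738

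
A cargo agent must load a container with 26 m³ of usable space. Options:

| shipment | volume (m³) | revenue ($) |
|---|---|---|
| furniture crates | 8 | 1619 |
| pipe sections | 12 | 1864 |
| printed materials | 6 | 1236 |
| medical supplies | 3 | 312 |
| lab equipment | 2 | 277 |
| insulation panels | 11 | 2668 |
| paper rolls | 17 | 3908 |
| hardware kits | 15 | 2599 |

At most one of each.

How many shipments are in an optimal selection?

2

The maximum revenue within 26 m³ is 5527.
For example furniture crates + paper rolls achieves it, using 25 m³.
Any selection reaching 5527 contains exactly 2 shipments.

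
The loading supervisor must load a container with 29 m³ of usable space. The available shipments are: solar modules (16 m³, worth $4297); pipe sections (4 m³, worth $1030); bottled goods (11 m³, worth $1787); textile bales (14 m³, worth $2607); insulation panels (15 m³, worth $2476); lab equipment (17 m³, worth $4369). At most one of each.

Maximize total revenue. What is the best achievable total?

Ranking by ratio (revenue/m³): solar modules 268.56, pipe sections 257.50, lab equipment 257.00.
A density-first pass picks solar modules + pipe sections — 5327 at 20 m³.
The 20 m³ tied up in solar modules and pipe sections is better spent on bottled goods + lab equipment — total rises to 6156 (28 m³).

6156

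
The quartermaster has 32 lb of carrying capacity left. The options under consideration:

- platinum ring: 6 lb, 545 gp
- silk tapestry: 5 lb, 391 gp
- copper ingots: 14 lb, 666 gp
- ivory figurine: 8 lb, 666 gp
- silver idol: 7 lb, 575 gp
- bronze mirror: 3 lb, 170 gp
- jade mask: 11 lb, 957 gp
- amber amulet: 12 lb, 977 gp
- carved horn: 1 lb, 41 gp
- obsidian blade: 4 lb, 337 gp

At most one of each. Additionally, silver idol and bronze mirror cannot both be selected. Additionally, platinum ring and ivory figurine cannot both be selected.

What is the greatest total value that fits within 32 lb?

Silk tapestry + jade mask + amber amulet + obsidian blade uses 32 of the 32 lb and totals 2662.

2662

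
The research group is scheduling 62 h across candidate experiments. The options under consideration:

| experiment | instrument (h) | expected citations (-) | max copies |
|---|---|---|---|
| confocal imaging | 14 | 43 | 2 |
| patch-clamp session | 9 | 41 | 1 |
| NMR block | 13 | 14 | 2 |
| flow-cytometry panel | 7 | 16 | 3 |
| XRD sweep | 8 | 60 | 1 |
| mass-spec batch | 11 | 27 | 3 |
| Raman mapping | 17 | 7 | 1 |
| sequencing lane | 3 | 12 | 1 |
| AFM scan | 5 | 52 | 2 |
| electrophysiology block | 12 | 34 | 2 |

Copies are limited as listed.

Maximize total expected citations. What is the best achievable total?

Filling by ratio: 2×confocal imaging + patch-clamp session + XRD sweep + sequencing lane + 2×AFM scan for 303, with 4 h left unused.
The 3 h tied up in sequencing lane is better spent on flow-cytometry panel — total rises to 307 (62 h).
Every other selection either busts 62 h or exceeds an availability limit or fails to beat 307.

307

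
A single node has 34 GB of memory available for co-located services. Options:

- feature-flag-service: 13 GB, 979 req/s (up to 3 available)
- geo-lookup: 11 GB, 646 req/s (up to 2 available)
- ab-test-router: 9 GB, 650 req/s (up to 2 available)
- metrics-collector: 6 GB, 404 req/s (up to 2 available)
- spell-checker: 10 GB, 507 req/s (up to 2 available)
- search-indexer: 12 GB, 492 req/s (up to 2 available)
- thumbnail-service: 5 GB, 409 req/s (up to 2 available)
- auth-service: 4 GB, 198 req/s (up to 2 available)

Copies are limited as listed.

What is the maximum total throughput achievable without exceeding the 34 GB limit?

By throughput per GB: thumbnail-service 81.80, feature-flag-service 75.31, ab-test-router 72.22 lead.
Greedy by ratio would take feature-flag-service + ab-test-router + 2×thumbnail-service: 32 GB used, total 2447.
Replace feature-flag-service with ab-test-router + metrics-collector: the trade gains 75 net, giving 2522 at 34 GB.
No other feasible combination exceeds 2522.

2522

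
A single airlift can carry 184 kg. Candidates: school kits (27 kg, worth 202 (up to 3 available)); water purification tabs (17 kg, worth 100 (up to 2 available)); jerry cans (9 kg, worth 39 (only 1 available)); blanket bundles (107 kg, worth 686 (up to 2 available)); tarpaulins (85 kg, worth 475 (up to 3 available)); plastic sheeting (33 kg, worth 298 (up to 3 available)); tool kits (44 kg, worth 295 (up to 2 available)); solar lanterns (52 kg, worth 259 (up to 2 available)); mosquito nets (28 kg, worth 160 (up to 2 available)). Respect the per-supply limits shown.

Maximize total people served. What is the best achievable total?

1500

Best packing: 3×school kits + 3×plastic sheeting — 180 kg, 1500 total.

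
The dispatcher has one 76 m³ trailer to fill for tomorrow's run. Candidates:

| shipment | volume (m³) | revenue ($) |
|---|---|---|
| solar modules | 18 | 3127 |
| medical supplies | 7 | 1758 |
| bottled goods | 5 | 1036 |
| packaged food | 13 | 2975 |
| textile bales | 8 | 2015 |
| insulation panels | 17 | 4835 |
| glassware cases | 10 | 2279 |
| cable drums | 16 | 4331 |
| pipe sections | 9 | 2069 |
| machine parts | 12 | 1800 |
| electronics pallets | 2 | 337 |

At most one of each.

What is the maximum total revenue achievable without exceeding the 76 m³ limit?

19229

Greedy by ratio would take medical supplies + bottled goods + packaged food + textile bales + insulation panels + cable drums + pipe sections: 75 m³ used, total 19019.
The 9 m³ tied up in pipe sections is better spent on glassware cases — total rises to 19229 (76 m³).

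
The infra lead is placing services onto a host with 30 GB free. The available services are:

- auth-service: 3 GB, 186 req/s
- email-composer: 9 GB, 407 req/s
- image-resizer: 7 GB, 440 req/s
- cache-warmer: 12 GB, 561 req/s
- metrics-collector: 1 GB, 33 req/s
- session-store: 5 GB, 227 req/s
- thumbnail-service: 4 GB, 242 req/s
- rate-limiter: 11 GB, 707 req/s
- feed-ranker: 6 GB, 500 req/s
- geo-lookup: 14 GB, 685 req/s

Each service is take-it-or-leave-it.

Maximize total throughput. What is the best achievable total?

1922

Ranking by ratio (throughput/GB): feed-ranker 83.33, rate-limiter 64.27, image-resizer 62.86, auth-service 62.00.
A density-first pass picks auth-service + image-resizer + metrics-collector + rate-limiter + feed-ranker — 1866 at 28 GB.
The 3 GB tied up in auth-service is better spent on thumbnail-service — total rises to 1922 (29 GB).
An exhaustive check of the 1024 subsets confirms 1922.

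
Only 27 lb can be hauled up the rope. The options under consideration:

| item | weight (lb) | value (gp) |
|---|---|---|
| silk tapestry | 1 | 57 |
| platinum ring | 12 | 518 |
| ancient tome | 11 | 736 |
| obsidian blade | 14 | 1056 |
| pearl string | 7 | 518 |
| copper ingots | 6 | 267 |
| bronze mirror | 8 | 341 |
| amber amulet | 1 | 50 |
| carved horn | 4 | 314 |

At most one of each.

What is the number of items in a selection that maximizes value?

Optimal total is 1995.
One optimal bundle: silk tapestry + obsidian blade + pearl string + amber amulet + carved horn (27 lb).
Any selection reaching 1995 contains exactly 5 items.

5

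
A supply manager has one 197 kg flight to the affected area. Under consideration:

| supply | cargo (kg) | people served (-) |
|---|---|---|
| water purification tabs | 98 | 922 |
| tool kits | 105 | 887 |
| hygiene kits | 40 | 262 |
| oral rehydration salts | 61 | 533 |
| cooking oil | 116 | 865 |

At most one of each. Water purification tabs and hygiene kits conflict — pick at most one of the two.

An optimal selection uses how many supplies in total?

2

The maximum people served within 197 kg is 1455.
One optimal bundle: water purification tabs + oral rehydration salts (159 kg).
All optima have 2 supplies.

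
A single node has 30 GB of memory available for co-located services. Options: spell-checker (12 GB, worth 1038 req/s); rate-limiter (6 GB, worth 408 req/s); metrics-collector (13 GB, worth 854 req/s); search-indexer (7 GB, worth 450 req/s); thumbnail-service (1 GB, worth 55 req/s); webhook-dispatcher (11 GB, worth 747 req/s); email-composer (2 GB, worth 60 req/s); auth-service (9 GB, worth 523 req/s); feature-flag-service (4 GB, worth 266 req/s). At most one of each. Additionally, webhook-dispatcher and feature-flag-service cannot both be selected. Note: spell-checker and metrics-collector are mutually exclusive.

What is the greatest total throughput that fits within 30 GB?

2248

Density check — spell-checker 86.50, rate-limiter 68.00, webhook-dispatcher 67.91, feature-flag-service 66.50 are the best per GB.
Best packing: spell-checker + rate-limiter + thumbnail-service + webhook-dispatcher — 30 GB, 2248 total.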